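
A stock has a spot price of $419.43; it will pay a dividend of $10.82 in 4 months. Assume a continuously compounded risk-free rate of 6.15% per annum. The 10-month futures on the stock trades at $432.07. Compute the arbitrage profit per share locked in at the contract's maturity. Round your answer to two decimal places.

PV(dividends) I = 10.82·e^(−0.0615·4/12) = 10.6004
Fair futures F* = (S − I)·e^(rT) = (419.43 − 10.6004)·e^0.051250 = 408.8296 × 1.052586 = 430.3283
Market $432.07 > fair 430.3283: forward overpriced → cash-and-carry (borrow at r, buy the stock and collect the dividends, short the forward).
Profit at T = |F_mkt − F*| = |432.07 − 430.3283| = $1.74 per share

$1.74 per share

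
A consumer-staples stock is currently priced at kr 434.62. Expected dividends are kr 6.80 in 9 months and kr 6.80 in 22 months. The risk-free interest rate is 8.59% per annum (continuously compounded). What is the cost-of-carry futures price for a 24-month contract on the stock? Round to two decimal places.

PV(dividends) I = 6.80·e^(−0.0859·9/12) + 6.80·e^(−0.0859·22/12)
I = 6.3757 + 5.8092 = 12.1849
F = (S − I)·e^(rT) = (434.62 − 12.1849) · e^(0.0859·24/12)
= 422.4351 · e^0.171800 = 422.4351 × 1.187440 = kr 501.62

kr 501.62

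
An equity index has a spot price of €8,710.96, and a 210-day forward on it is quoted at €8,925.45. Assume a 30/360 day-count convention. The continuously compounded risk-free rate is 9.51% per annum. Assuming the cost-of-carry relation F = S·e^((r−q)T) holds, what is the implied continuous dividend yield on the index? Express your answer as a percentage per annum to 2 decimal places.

From F = S·e^((r−q)T): (r − q) = ln(F/S)/T
ln(8925.45/8710.96) = ln(1.024623) = 0.024325
(r − q) = 0.024325 / (210/360) = 0.041700
q = r − ln(F/S)/T = 0.0951 − 0.041700 = 0.053400
q = 5.34%

5.34%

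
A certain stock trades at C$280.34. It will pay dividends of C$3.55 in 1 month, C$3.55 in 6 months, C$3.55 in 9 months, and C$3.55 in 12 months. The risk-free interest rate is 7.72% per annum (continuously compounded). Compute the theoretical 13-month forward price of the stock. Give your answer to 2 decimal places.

PV(dividends) I = 3.55·e^(−0.0772·1/12) + 3.55·e^(−0.0772·6/12) + 3.55·e^(−0.0772·9/12) + 3.55·e^(−0.0772·12/12)
I = 3.5272 + 3.4156 + 3.3503 + 3.2863 = 13.5794
F = (S − I)·e^(rT) = (280.34 − 13.5794) · e^(0.0772·13/12)
= 266.7606 · e^0.083633 = 266.7606 × 1.087230 = C$290.03

C$290.03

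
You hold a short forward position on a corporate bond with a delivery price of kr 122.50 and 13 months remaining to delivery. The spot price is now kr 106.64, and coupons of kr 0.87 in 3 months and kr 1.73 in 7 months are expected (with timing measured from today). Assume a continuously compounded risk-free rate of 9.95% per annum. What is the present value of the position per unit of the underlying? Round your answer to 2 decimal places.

kr 5.82

PV(remaining coupons) I = 0.87·e^(−0.0995·3/12) + 1.73·e^(−0.0995·7/12) = 2.4811
Current forward F = (S − I)·e^(rT) = (106.64 − 2.4811)·e^(0.0995·13/12) = 104.1589 × 1.113816 = 116.0138
Value (long) = (F − K)·e^(−rT) = (116.0138 − 122.50) × 0.897815 = -5.8234
Short position value = −(long value) = kr 5.82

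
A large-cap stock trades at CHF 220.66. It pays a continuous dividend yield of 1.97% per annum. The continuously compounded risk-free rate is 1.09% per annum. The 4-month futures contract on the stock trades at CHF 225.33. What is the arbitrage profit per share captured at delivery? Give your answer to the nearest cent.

CHF 5.32 per share

Fair futures: F* = S·e^(carry·T), with carry = (r − q) = 0.0109 − 0.0197 = -0.0088
F* = 220.66 · e^(-0.0088 × 4/12) = 220.66 · e^-0.002933 = 220.66 × 0.997071 = CHF 220.0137
Market CHF 225.33 > fair CHF 220.0137: forward overpriced → cash-and-carry (buy spot, short the forward).
At maturity, profit = |F_mkt − F*| = |225.33 − 220.0137| = CHF 5.32 per share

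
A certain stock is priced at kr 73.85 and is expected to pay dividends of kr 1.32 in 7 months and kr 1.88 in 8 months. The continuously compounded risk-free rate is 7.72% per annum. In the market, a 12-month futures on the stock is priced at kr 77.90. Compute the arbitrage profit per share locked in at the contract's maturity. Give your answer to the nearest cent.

PV(dividends) I = 1.32·e^(−0.0772·7/12) + 1.88·e^(−0.0772·8/12) = 3.0476
Fair futures F* = (S − I)·e^(rT) = (73.85 − 3.0476)·e^0.077200 = 70.8024 × 1.080258 = 76.4849
Market kr 77.90 > fair 76.4849: forward overpriced → cash-and-carry (borrow at r, buy the stock and collect the dividends, short the forward).
Profit at T = |F_mkt − F*| = |77.90 − 76.4849| = kr 1.42 per share

kr 1.42 per share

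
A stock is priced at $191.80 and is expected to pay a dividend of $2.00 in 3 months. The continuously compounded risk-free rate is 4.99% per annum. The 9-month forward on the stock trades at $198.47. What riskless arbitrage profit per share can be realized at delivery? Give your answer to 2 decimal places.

$1.41 per share

PV(dividends) I = 2.00·e^(−0.0499·3/12) = 1.9752
Fair forward F* = (S − I)·e^(rT) = (191.80 − 1.9752)·e^0.037425 = 189.8248 × 1.038134 = 197.0636
Market $198.47 > fair 197.0636: forward overpriced → cash-and-carry (borrow at r, buy the stock and collect the dividends, short the forward).
Profit at T = |F_mkt − F*| = |198.47 − 197.0636| = $1.41 per share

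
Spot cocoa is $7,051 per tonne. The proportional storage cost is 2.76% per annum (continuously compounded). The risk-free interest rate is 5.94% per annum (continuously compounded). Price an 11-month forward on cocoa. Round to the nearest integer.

Net carry = r + u − y = 0.0594 + 0.0276 − 0.0000 = 0.0870
F = S·e^((r+u−y)T) = 7051 · e^(0.0870 × 11/12) = 7051 · e^0.079750
= 7051 × 1.083016 = $7,636 per tonne

$7,636 per tonne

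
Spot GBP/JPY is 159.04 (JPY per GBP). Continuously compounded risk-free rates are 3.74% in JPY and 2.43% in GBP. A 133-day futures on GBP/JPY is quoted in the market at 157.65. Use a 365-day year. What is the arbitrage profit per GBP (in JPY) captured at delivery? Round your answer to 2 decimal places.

Fair futures: F* = S·e^(carry·T), with carry = (r_JPY − r_GBP) = 0.0374 − 0.0243 = 0.0131
F* = 159.04 · e^(0.0131 × 133/365) = 159.04 · e^0.004773 = 159.04 × 1.004784 = 159.8008
Market 157.65 < fair 159.8008: forward underpriced → reverse cash-and-carry (short spot, go long the forward).
At maturity, profit = |F_mkt − F*| = |157.65 − 159.8008| = 2.15 per GBP (in JPY)

2.15 per GBP (in JPY)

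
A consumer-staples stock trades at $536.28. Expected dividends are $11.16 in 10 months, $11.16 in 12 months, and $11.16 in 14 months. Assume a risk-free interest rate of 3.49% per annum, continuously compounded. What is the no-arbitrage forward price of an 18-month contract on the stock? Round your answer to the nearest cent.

$531.03

PV(dividends) I = 11.16·e^(−0.0349·10/12) + 11.16·e^(−0.0349·12/12) + 11.16·e^(−0.0349·14/12)
I = 10.8401 + 10.7772 + 10.7147 = 32.3320
F = (S − I)·e^(rT) = (536.28 − 32.3320) · e^(0.0349·18/12)
= 503.9480 · e^0.052350 = 503.9480 × 1.053744 = $531.03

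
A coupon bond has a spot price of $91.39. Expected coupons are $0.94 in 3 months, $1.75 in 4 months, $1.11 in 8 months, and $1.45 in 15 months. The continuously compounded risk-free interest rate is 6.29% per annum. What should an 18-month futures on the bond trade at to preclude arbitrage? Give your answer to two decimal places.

$94.89

PV(coupons) I = 0.94·e^(−0.0629·3/12) + 1.75·e^(−0.0629·4/12) + 1.11·e^(−0.0629·8/12) + 1.45·e^(−0.0629·15/12)
I = 0.9253 + 1.7137 + 1.0644 + 1.3404 = 5.0438
F = (S − I)·e^(rT) = (91.39 − 5.0438) · e^(0.0629·18/12)
= 86.3462 · e^0.094350 = 86.3462 × 1.098944 = $94.89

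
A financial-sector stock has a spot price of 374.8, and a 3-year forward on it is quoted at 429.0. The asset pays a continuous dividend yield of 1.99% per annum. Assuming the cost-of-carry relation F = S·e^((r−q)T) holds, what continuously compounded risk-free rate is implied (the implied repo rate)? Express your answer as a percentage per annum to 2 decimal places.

From F = S·e^((r−q)T): (r − q) = ln(F/S)/T
ln(429.0/374.8) = ln(1.144610) = 0.135064
(r − q) = 0.135064 / (3) = 0.045021
r = ln(F/S)/T + q = 0.045021 + 0.0199 = 0.064921
r = 6.49%

6.49%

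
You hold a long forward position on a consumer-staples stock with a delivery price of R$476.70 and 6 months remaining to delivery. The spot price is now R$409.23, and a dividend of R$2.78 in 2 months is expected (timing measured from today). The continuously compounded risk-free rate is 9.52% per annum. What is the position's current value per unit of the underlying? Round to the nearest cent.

PV(remaining dividends) I = 2.78·e^(−0.0952·2/12) = 2.7362
Current forward F = (S − I)·e^(rT) = (409.23 − 2.7362)·e^(0.0952·6/12) = 406.4938 × 1.048751 = 426.3108
Value (long) = (F − K)·e^(−rT) = (426.3108 − 476.70) × 0.953515 = -48.0469
Value = -R$48.05

-R$48.05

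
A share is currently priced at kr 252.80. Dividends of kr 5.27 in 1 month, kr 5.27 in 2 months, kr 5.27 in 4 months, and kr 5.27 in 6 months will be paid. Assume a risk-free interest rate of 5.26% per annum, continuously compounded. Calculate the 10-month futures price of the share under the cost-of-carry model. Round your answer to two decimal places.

PV(dividends) I = 5.27·e^(−0.0526·1/12) + 5.27·e^(−0.0526·2/12) + 5.27·e^(−0.0526·4/12) + 5.27·e^(−0.0526·6/12)
I = 5.2470 + 5.2240 + 5.1784 + 5.1332 = 20.7826
F = (S − I)·e^(rT) = (252.80 − 20.7826) · e^(0.0526·10/12)
= 232.0174 · e^0.043833 = 232.0174 × 1.044808 = kr 242.41

kr 242.41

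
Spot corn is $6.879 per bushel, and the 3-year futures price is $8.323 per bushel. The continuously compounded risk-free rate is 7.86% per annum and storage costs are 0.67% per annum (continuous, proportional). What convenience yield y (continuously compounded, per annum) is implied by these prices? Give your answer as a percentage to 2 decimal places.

F = S·e^((r+u−y)T) ⇒ (r+u−y) = ln(F/S)/T
ln(8.323/6.879) = 0.190549; /T ⇒ 0.063516
y = r + u − ln(F/S)/T = 0.0786 + 0.0067 − 0.063516 = 0.021784
y = 2.18%

2.18%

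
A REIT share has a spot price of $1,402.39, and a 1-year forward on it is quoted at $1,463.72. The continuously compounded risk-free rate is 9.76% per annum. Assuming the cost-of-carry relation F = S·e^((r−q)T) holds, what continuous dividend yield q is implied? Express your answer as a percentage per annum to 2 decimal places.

From F = S·e^((r−q)T): (r − q) = ln(F/S)/T
ln(1463.72/1402.39) = ln(1.043732) = 0.042803
(r − q) = 0.042803 / (1) = 0.042803
q = r − ln(F/S)/T = 0.0976 − 0.042803 = 0.054797
q = 5.48%

5.48%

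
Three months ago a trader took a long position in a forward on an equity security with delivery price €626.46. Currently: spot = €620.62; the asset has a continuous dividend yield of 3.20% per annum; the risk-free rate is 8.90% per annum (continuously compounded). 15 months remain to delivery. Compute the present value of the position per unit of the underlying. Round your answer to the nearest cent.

€35.78

Current fair forward for the remaining 15 months: F = S·e^((r − q)·T), (r − q) = 0.0890 − 0.0320 = 0.0570
F = 620.62 · e^(0.0570 × 15/12) = 620.62 × 1.073850 = 666.4528
Value of long forward = (F − K)·e^(−rT) = (666.4528 − 626.46) · e^(−0.0890·15/12)
= 39.9928 × 0.894715 = 35.78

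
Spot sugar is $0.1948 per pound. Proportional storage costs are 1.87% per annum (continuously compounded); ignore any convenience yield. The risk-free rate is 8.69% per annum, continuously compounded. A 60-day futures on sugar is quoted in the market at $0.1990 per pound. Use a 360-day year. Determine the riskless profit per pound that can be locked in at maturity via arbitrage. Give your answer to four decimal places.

$0.0007 per pound

Fair futures: F* = S·e^(carry·T), with carry = (r + u) = 0.0869 + 0.0187 = 0.1056
F* = 0.1948 · e^(0.1056 × 60/360) = 0.1948 · e^0.017600 = 0.1948 × 1.017756 = $0.1983
Market $0.1990 > fair $0.1983: forward overpriced → cash-and-carry (buy spot, short the forward).
At maturity, profit = |F_mkt − F*| = |0.1990 − 0.1983| = $0.0007 per pound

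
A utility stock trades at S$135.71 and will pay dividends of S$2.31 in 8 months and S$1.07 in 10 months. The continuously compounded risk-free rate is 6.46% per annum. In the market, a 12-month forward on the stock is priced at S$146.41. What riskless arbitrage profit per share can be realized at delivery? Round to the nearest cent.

PV(dividends) I = 2.31·e^(−0.0646·8/12) + 1.07·e^(−0.0646·10/12) = 3.2265
Fair forward F* = (S − I)·e^(rT) = (135.71 − 3.2265)·e^0.064600 = 132.4835 × 1.066732 = 141.3244
Market S$146.41 > fair 141.3244: forward overpriced → cash-and-carry (borrow at r, buy the stock and collect the dividends, short the forward).
Profit at T = |F_mkt − F*| = |146.41 − 141.3244| = S$5.09 per share

S$5.09 per share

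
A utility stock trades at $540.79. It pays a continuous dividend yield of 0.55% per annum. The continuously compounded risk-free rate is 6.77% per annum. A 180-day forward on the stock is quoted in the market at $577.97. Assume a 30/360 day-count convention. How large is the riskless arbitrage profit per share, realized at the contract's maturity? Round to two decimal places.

Fair forward: F* = S·e^(carry·T), with carry = (r − q) = 0.0677 − 0.0055 = 0.0622
F* = 540.79 · e^(0.0622 × 180/360) = 540.79 · e^0.031100 = 540.79 × 1.031589 = $557.8730
Market $577.97 > fair $557.8730: forward overpriced → cash-and-carry (buy spot, short the forward).
At maturity, profit = |F_mkt − F*| = |577.97 − 557.8730| = $20.10 per share

$20.10 per share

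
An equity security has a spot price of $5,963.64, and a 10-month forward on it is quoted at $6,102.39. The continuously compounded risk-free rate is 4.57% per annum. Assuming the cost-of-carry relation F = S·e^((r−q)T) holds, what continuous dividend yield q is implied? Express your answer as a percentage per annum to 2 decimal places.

From F = S·e^((r−q)T): (r − q) = ln(F/S)/T
ln(6102.39/5963.64) = ln(1.023266) = 0.022999
(r − q) = 0.022999 / (10/12) = 0.027599
q = r − ln(F/S)/T = 0.0457 − 0.027599 = 0.018101
q = 1.81%

1.81%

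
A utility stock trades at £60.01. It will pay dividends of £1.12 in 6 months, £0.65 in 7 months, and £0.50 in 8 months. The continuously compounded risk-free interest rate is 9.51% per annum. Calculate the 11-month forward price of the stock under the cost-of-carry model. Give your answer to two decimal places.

£63.13

PV(dividends) I = 1.12·e^(−0.0951·6/12) + 0.65·e^(−0.0951·7/12) + 0.50·e^(−0.0951·8/12)
I = 1.0680 + 0.6149 + 0.4693 = 2.1522
F = (S − I)·e^(rT) = (60.01 − 2.1522) · e^(0.0951·11/12)
= 57.8578 · e^0.087175 = 57.8578 × 1.091088 = £63.13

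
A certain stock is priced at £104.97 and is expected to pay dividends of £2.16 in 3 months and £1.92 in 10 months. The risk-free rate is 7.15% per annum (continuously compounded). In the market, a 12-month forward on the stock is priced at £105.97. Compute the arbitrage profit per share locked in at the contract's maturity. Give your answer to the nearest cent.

PV(dividends) I = 2.16·e^(−0.0715·3/12) + 1.92·e^(−0.0715·10/12) = 3.9307
Fair forward F* = (S − I)·e^(rT) = (104.97 − 3.9307)·e^0.071500 = 101.0393 × 1.074118 = 108.5281
Market £105.97 < fair 108.5281: forward underpriced → reverse cash-and-carry (short the stock, invest proceeds at r, pay the dividends, go long the forward).
Profit at T = |F_mkt − F*| = |105.97 − 108.5281| = £2.56 per share

£2.56 per share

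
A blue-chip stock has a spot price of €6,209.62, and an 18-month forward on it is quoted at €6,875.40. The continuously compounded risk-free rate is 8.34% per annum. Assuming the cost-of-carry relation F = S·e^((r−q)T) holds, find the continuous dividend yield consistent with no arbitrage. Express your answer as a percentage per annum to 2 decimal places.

1.55%

From F = S·e^((r−q)T): (r − q) = ln(F/S)/T
ln(6875.40/6209.62) = ln(1.107218) = 0.101851
(r − q) = 0.101851 / (18/12) = 0.067901
q = r − ln(F/S)/T = 0.0834 − 0.067901 = 0.015499
q = 1.55%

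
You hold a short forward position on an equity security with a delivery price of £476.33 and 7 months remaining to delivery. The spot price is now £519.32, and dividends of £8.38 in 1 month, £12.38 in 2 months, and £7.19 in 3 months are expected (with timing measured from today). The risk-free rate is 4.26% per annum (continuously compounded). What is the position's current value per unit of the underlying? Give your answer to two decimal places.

-£26.92

PV(remaining dividends) I = 8.38·e^(−0.0426·1/12) + 12.38·e^(−0.0426·2/12) + 7.19·e^(−0.0426·3/12) = 27.7565
Current forward F = (S − I)·e^(rT) = (519.32 − 27.7565)·e^(0.0426·7/12) = 491.5635 × 1.025161 = 503.9317
Value (long) = (F − K)·e^(−rT) = (503.9317 − 476.33) × 0.975456 = 26.9242
Short position value = −(long value) = -£26.92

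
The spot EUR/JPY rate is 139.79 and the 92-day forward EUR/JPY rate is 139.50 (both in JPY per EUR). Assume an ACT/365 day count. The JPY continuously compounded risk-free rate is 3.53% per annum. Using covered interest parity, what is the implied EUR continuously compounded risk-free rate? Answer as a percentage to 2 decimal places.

4.35%

F = S·e^((r_JPY − r_EUR)T) ⇒ r_EUR = r_JPY − ln(F/S)/T
ln(139.50/139.79) = -0.002077; /(92/365) = -0.008240
r_EUR = 0.0353 + 0.008240 = 0.043540
r_EUR = 4.35%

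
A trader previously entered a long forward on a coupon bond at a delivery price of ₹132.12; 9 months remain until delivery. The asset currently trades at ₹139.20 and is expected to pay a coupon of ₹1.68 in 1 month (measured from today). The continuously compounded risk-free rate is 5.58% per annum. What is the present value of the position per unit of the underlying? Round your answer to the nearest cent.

₹10.82

PV(remaining coupons) I = 1.68·e^(−0.0558·1/12) = 1.6722
Current forward F = (S − I)·e^(rT) = (139.20 − 1.6722)·e^(0.0558·9/12) = 137.5278 × 1.042738 = 143.4055
Value (long) = (F − K)·e^(−rT) = (143.4055 − 132.12) × 0.959014 = 10.8230
Value = ₹10.82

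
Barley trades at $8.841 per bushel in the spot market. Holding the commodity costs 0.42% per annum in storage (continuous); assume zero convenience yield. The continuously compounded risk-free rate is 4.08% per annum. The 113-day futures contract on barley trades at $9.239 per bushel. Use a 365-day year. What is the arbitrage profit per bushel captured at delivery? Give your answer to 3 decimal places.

$0.274 per bushel

Fair futures: F* = S·e^(carry·T), with carry = (r + u) = 0.0408 + 0.0042 = 0.0450
F* = 8.841 · e^(0.0450 × 113/365) = 8.841 · e^0.013932 = 8.841 × 1.014030 = $8.9650
Market $9.239 > fair $8.9650: forward overpriced → cash-and-carry (buy spot, short the forward).
At maturity, profit = |F_mkt − F*| = |9.239 − 8.9650| = $0.274 per bushel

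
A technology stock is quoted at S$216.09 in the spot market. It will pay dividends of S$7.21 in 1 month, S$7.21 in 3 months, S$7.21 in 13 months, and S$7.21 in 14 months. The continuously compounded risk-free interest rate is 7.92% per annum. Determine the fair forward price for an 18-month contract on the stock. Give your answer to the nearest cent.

S$212.47

PV(dividends) I = 7.21·e^(−0.0792·1/12) + 7.21·e^(−0.0792·3/12) + 7.21·e^(−0.0792·13/12) + 7.21·e^(−0.0792·14/12)
I = 7.1626 + 7.0686 + 6.6172 + 6.5736 = 27.4220
F = (S − I)·e^(rT) = (216.09 − 27.4220) · e^(0.0792·18/12)
= 188.6680 · e^0.118800 = 188.6680 × 1.126145 = S$212.47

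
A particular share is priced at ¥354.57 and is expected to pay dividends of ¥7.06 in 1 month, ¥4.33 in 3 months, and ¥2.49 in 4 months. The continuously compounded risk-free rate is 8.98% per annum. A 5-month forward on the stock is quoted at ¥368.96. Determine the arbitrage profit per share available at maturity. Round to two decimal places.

¥15.05 per share

PV(dividends) I = 7.06·e^(−0.0898·1/12) + 4.33·e^(−0.0898·3/12) + 2.49·e^(−0.0898·4/12) = 13.6578
Fair forward F* = (S − I)·e^(rT) = (354.57 − 13.6578)·e^0.037417 = 340.9122 × 1.038126 = 353.9098
Market ¥368.96 > fair 353.9098: forward overpriced → cash-and-carry (borrow at r, buy the stock and collect the dividends, short the forward).
Profit at T = |F_mkt − F*| = |368.96 − 353.9098| = ¥15.05 per share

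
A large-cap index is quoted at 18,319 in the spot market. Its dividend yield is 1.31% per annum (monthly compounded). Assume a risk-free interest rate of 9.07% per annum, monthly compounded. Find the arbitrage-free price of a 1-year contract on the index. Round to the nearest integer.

19,791

F = S · (1+r/12)^(12T) / (1+q/12)^(12T)
= 18319 × 1.094567 / 1.013179 = 18319 × 1.080329
F = 19,791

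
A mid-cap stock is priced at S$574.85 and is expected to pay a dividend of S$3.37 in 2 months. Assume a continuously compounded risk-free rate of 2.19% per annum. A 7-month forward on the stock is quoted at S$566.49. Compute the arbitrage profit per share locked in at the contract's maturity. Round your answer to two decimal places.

PV(dividends) I = 3.37·e^(−0.0219·2/12) = 3.3577
Fair forward F* = (S − I)·e^(rT) = (574.85 − 3.3577)·e^0.012775 = 571.4923 × 1.012857 = 578.8400
Market S$566.49 < fair 578.8400: forward underpriced → reverse cash-and-carry (short the stock, invest proceeds at r, pay the dividends, go long the forward).
Profit at T = |F_mkt − F*| = |566.49 − 578.8400| = S$12.35 per share

S$12.35 per share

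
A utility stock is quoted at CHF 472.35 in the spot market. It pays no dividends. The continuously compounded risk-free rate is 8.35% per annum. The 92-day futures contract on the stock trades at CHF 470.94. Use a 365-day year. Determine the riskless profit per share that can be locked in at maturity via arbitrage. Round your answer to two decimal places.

CHF 11.46 per share

Fair futures: F* = S·e^(carry·T), with carry = r = 0.0835
F* = 472.35 · e^(0.0835 × 92/365) = 472.35 · e^0.021047 = 472.35 × 1.021270 = CHF 482.3969
Market CHF 470.94 < fair CHF 482.3969: forward underpriced → reverse cash-and-carry (short spot, go long the forward).
At maturity, profit = |F_mkt − F*| = |470.94 − 482.3969| = CHF 11.46 per share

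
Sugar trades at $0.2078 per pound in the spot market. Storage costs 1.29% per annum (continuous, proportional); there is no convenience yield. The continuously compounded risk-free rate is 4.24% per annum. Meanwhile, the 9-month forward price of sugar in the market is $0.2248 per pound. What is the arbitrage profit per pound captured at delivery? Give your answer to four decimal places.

$0.0082 per pound

Fair forward: F* = S·e^(carry·T), with carry = (r + u) = 0.0424 + 0.0129 = 0.0553
F* = 0.2078 · e^(0.0553 × 9/12) = 0.2078 · e^0.041475 = 0.2078 × 1.042347 = $0.2166
Market $0.2248 > fair $0.2166: forward overpriced → cash-and-carry (buy spot, short the forward).
At maturity, profit = |F_mkt − F*| = |0.2248 − 0.2166| = $0.0082 per pound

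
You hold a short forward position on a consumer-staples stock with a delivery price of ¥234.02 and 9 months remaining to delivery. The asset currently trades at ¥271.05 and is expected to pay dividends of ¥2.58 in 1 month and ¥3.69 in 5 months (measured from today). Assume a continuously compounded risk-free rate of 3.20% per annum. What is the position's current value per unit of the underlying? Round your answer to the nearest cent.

PV(remaining dividends) I = 2.58·e^(−0.0320·1/12) + 3.69·e^(−0.0320·5/12) = 6.2143
Current forward F = (S − I)·e^(rT) = (271.05 − 6.2143)·e^(0.0320·9/12) = 264.8357 × 1.024290 = 271.2686
Value (long) = (F − K)·e^(−rT) = (271.2686 − 234.02) × 0.976286 = 36.3653
Short position value = −(long value) = -¥36.37

-¥36.37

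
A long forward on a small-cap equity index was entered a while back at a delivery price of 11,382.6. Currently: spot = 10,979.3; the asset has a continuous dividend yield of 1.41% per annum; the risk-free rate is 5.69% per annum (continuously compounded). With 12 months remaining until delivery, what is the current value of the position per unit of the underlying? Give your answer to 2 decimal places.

Current fair forward for the remaining 12 months: F = S·e^((r − q)·T), (r − q) = 0.0569 − 0.0141 = 0.0428
F = 10979.3 · e^(0.0428 × 12/12) = 10979.3 × 1.04372913 = 11459.4152
Value of long forward = (F − K)·e^(−rT) = (11459.4152 − 11382.6) · e^(−0.0569·12/12)
= 76.8152 × 0.94468853 = 72.57

72.57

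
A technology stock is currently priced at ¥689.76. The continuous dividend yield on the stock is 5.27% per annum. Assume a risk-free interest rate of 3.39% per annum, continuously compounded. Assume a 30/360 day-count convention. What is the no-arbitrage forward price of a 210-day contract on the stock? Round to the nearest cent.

¥682.24

F = S·e^((r − q)T) = 689.76 · e^((0.0339 − 0.0527) × 210/360)
= 689.76 · e^-0.010967 = 689.76 × 0.989093
F = ¥682.24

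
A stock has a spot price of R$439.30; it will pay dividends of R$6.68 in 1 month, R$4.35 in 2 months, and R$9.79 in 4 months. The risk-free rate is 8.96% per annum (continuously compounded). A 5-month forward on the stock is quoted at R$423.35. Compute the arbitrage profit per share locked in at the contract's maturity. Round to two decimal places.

R$11.47 per share

PV(dividends) I = 6.68·e^(−0.0896·1/12) + 4.35·e^(−0.0896·2/12) + 9.79·e^(−0.0896·4/12) = 20.4178
Fair forward F* = (S − I)·e^(rT) = (439.30 − 20.4178)·e^0.037333 = 418.8822 × 1.038039 = 434.8161
Market R$423.35 < fair 434.8161: forward underpriced → reverse cash-and-carry (short the stock, invest proceeds at r, pay the dividends, go long the forward).
Profit at T = |F_mkt − F*| = |423.35 − 434.8161| = R$11.47 per share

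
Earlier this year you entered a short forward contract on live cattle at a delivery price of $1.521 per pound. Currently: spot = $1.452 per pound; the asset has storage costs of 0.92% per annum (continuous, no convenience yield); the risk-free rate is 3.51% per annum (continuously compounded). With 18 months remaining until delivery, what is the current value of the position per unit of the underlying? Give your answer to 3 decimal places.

-$0.029 per pound

Current fair forward for the remaining 18 months: F = S·e^((r + u)·T), (r + u) = 0.0351 + 0.0092 = 0.0443
F = 1.452 · e^(0.0443 × 18/12) = 1.452 × 1.068708 = 1.5518
Value of long forward = (F − K)·e^(−rT) = (1.5518 − 1.521) · e^(−0.0351·18/12)
= 0.0308 × 0.948712 = 0.029
Short position value = −(long value) = -$0.029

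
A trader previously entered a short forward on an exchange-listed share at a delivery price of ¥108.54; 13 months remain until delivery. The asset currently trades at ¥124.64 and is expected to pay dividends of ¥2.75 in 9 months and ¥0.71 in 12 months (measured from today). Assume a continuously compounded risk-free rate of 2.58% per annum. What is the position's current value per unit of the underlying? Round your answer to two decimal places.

PV(remaining dividends) I = 2.75·e^(−0.0258·9/12) + 0.71·e^(−0.0258·12/12) = 3.3892
Current forward F = (S − I)·e^(rT) = (124.64 − 3.3892)·e^(0.0258·13/12) = 121.2508 × 1.028344 = 124.6875
Value (long) = (F − K)·e^(−rT) = (124.6875 − 108.54) × 0.972437 = 15.7024
Short position value = −(long value) = -¥15.70

-¥15.70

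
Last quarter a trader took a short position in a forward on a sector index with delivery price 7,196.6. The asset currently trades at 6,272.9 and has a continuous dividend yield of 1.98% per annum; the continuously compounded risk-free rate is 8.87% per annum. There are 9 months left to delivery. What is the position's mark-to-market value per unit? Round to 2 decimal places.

Current fair forward for the remaining 9 months: F = S·e^((r − q)·T), (r − q) = 0.0887 − 0.0198 = 0.0689
F = 6272.9 · e^(0.0689 × 9/12) = 6272.9 × 1.05303345 = 6605.5735
Value of long forward = (F − K)·e^(−rT) = (6605.5735 − 7196.6) · e^(−0.0887·9/12)
= -591.0265 × 0.93563952 = -552.99
Short position value = −(long value) = 552.99

552.99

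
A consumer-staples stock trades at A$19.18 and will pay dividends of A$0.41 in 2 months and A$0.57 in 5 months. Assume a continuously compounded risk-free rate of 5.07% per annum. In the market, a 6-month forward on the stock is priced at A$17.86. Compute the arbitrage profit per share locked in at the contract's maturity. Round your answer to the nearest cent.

A$0.82 per share

PV(dividends) I = 0.41·e^(−0.0507·2/12) + 0.57·e^(−0.0507·5/12) = 0.9646
Fair forward F* = (S − I)·e^(rT) = (19.18 − 0.9646)·e^0.025350 = 18.2154 × 1.025674 = 18.6831
Market A$17.86 < fair 18.6831: forward underpriced → reverse cash-and-carry (short the stock, invest proceeds at r, pay the dividends, go long the forward).
Profit at T = |F_mkt − F*| = |17.86 − 18.6831| = A$0.82 per share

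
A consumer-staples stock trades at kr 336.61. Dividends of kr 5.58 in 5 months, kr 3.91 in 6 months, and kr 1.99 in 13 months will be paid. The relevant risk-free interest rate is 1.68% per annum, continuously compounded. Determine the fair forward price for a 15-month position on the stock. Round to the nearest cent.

kr 332.14

PV(dividends) I = 5.58·e^(−0.0168·5/12) + 3.91·e^(−0.0168·6/12) + 1.99·e^(−0.0168·13/12)
I = 5.5411 + 3.8773 + 1.9541 = 11.3725
F = (S − I)·e^(rT) = (336.61 − 11.3725) · e^(0.0168·15/12)
= 325.2375 · e^0.021000 = 325.2375 × 1.021222 = kr 332.14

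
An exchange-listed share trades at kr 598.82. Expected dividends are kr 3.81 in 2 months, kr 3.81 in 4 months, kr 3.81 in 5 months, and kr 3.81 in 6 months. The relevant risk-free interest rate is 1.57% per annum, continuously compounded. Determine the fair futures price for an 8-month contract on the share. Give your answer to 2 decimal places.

kr 589.81

PV(dividends) I = 3.81·e^(−0.0157·2/12) + 3.81·e^(−0.0157·4/12) + 3.81·e^(−0.0157·5/12) + 3.81·e^(−0.0157·6/12)
I = 3.8000 + 3.7901 + 3.7852 + 3.7802 = 15.1555
F = (S − I)·e^(rT) = (598.82 − 15.1555) · e^(0.0157·8/12)
= 583.6645 · e^0.010467 = 583.6645 × 1.010522 = kr 589.81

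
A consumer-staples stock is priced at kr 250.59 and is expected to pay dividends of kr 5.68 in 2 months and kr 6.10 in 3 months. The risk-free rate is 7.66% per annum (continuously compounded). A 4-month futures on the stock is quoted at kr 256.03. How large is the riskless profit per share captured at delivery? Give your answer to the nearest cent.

kr 10.85 per share

PV(dividends) I = 5.68·e^(−0.0766·2/12) + 6.10·e^(−0.0766·3/12) = 11.5922
Fair futures F* = (S − I)·e^(rT) = (250.59 − 11.5922)·e^0.025533 = 238.9978 × 1.025862 = 245.1788
Market kr 256.03 > fair 245.1788: forward overpriced → cash-and-carry (borrow at r, buy the stock and collect the dividends, short the forward).
Profit at T = |F_mkt − F*| = |256.03 − 245.1788| = kr 10.85 per share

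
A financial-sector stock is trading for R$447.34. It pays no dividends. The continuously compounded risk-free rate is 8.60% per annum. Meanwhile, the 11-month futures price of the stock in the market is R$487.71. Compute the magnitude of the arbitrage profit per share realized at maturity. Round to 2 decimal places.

R$3.68 per share

Fair futures: F* = S·e^(carry·T), with carry = r = 0.0860
F* = 447.34 · e^(0.0860 × 11/12) = 447.34 · e^0.078833 = 447.34 × 1.082024 = R$484.0326
Market R$487.71 > fair R$484.0326: forward overpriced → cash-and-carry (buy spot, short the forward).
At maturity, profit = |F_mkt − F*| = |487.71 − 484.0326| = R$3.68 per share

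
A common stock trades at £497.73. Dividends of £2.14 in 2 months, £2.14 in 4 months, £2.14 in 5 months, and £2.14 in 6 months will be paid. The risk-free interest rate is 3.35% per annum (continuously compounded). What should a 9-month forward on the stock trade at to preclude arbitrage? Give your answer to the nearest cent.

£501.72

PV(dividends) I = 2.14·e^(−0.0335·2/12) + 2.14·e^(−0.0335·4/12) + 2.14·e^(−0.0335·5/12) + 2.14·e^(−0.0335·6/12)
I = 2.1281 + 2.1162 + 2.1103 + 2.1045 = 8.4591
F = (S − I)·e^(rT) = (497.73 − 8.4591) · e^(0.0335·9/12)
= 489.2709 · e^0.025125 = 489.2709 × 1.025443 = £501.72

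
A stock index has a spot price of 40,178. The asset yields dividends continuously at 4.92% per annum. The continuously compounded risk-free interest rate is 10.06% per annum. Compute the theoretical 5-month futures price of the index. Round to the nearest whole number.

41,048

F = S·e^((r − q)T) = 40178 · e^((0.1006 − 0.0492) × 5/12)
= 40178 · e^0.021417 = 40178 × 1.021648
F = 41,048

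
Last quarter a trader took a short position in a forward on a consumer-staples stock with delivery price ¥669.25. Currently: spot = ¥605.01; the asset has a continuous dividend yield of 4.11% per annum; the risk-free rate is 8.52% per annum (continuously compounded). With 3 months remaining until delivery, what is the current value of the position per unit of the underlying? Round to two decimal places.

Current fair forward for the remaining 3 months: F = S·e^((r − q)·T), (r − q) = 0.0852 − 0.0411 = 0.0441
F = 605.01 · e^(0.0441 × 3/12) = 605.01 × 1.011086 = 611.7171
Value of long forward = (F − K)·e^(−rT) = (611.7171 − 669.25) · e^(−0.0852·3/12)
= -57.5329 × 0.978925 = -56.32
Short position value = −(long value) = ¥56.32

¥56.32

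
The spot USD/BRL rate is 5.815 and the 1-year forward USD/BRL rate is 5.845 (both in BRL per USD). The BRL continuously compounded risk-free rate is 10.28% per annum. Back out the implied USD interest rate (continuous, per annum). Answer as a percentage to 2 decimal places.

F = S·e^((r_BRL − r_USD)T) ⇒ r_USD = r_BRL − ln(F/S)/T
ln(5.845/5.815) = 0.005146; /(12/12) = 0.005146
r_USD = 0.1028 − 0.005146 = 0.097654
r_USD = 9.77%

9.77%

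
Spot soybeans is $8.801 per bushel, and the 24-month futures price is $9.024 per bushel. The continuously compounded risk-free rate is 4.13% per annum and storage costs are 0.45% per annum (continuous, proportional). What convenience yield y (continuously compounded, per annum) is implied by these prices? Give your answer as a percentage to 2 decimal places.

3.33%

F = S·e^((r+u−y)T) ⇒ (r+u−y) = ln(F/S)/T
ln(9.024/8.801) = 0.025022; /T ⇒ 0.012511
y = r + u − ln(F/S)/T = 0.0413 + 0.0045 − 0.012511 = 0.033289
y = 3.33%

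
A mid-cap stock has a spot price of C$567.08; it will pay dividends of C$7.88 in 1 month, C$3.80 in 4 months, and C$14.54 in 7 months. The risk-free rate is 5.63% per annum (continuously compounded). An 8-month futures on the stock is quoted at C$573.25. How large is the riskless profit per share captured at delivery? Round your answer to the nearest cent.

PV(dividends) I = 7.88·e^(−0.0563·1/12) + 3.80·e^(−0.0563·4/12) + 14.54·e^(−0.0563·7/12) = 25.6427
Fair futures F* = (S − I)·e^(rT) = (567.08 − 25.6427)·e^0.037533 = 541.4373 × 1.038246 = 562.1451
Market C$573.25 > fair 562.1451: forward overpriced → cash-and-carry (borrow at r, buy the stock and collect the dividends, short the forward).
Profit at T = |F_mkt − F*| = |573.25 − 562.1451| = C$11.10 per share

C$11.10 per share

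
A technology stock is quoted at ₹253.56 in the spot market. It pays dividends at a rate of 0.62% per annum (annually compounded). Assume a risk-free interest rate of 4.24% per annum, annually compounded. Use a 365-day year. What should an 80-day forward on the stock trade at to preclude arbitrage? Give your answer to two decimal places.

₹255.53

F = S · (1+r)^T / (1+q)^T
= 253.56 × 1.009143 / 1.001356 = 253.56 × 1.007776
F = ₹255.53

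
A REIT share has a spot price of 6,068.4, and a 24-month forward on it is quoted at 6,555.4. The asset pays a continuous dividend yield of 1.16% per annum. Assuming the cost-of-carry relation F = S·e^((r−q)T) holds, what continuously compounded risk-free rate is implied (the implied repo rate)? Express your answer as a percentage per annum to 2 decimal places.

5.02%

From F = S·e^((r−q)T): (r − q) = ln(F/S)/T
ln(6555.4/6068.4) = ln(1.080252) = 0.077194
(r − q) = 0.077194 / (24/12) = 0.038597
r = ln(F/S)/T + q = 0.038597 + 0.0116 = 0.050197
r = 5.02%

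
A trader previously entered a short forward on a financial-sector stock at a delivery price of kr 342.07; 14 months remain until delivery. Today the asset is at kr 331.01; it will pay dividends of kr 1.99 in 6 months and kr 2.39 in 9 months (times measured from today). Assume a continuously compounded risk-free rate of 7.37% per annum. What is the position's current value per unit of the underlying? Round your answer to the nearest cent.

-kr 12.94

PV(remaining dividends) I = 1.99·e^(−0.0737·6/12) + 2.39·e^(−0.0737·9/12) = 4.1795
Current forward F = (S − I)·e^(rT) = (331.01 − 4.1795)·e^(0.0737·14/12) = 326.8305 × 1.089788 = 356.1760
Value (long) = (F − K)·e^(−rT) = (356.1760 − 342.07) × 0.917610 = 12.9438
Short position value = −(long value) = -kr 12.94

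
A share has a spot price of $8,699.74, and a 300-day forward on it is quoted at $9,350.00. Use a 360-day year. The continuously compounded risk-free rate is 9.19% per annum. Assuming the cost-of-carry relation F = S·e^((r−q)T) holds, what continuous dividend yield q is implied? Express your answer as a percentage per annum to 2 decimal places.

0.54%

From F = S·e^((r−q)T): (r − q) = ln(F/S)/T
ln(9350.00/8699.74) = ln(1.074745) = 0.072083
(r − q) = 0.072083 / (300/360) = 0.086500
q = r − ln(F/S)/T = 0.0919 − 0.086500 = 0.005400
q = 0.54%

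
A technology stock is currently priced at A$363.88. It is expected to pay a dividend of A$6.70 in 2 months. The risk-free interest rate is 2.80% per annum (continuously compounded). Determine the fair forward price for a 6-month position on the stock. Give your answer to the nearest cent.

A$362.25

PV(dividends) I = 6.70·e^(−0.0280·2/12)
I = 6.6688
F = (S − I)·e^(rT) = (363.88 − 6.6688) · e^(0.0280·6/12)
= 357.2112 · e^0.014000 = 357.2112 × 1.014098 = A$362.25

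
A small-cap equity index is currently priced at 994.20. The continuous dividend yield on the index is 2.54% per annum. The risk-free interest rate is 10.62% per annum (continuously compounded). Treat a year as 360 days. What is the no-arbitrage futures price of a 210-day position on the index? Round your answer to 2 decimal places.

1,042.18

F = S·e^((r − q)T) = 994.20 · e^((0.1062 − 0.0254) × 210/360)
= 994.20 · e^0.047133 = 994.20 × 1.048261
F = 1,042.18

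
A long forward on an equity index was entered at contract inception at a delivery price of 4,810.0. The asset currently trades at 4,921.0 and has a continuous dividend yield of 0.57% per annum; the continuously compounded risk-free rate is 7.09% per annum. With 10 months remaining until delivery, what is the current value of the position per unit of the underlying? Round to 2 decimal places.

Current fair forward for the remaining 10 months: F = S·e^((r − q)·T), (r − q) = 0.0709 − 0.0057 = 0.0652
F = 4921.0 · e^(0.0652 × 10/12) = 4921.0 × 1.05583649 = 5195.7714
Value of long forward = (F − K)·e^(−rT) = (5195.7714 − 4810.0) · e^(−0.0709·10/12)
= 385.7714 × 0.94262821 = 363.64

363.64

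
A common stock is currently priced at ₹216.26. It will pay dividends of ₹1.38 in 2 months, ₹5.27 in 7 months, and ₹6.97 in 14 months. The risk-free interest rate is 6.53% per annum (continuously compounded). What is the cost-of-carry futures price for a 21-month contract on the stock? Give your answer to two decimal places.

PV(dividends) I = 1.38·e^(−0.0653·2/12) + 5.27·e^(−0.0653·7/12) + 6.97·e^(−0.0653·14/12)
I = 1.3651 + 5.0730 + 6.4587 = 12.8968
F = (S − I)·e^(rT) = (216.26 − 12.8968) · e^(0.0653·21/12)
= 203.3632 · e^0.114275 = 203.3632 × 1.121060 = ₹227.98

₹227.98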